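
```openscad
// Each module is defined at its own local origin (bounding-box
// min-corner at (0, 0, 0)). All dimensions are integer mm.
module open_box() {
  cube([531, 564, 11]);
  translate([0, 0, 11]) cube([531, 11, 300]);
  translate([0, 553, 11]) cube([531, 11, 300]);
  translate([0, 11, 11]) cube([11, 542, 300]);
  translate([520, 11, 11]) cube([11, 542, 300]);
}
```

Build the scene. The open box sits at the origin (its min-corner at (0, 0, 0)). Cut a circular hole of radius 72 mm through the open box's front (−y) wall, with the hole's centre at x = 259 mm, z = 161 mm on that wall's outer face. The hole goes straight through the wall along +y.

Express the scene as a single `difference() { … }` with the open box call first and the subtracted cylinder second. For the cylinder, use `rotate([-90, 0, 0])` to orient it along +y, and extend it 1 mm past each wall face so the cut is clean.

difference() {
  open_box();
  translate([259, -1, 161]) rotate([-90, 0, 0]) cylinder(h = 13, r = 72);
}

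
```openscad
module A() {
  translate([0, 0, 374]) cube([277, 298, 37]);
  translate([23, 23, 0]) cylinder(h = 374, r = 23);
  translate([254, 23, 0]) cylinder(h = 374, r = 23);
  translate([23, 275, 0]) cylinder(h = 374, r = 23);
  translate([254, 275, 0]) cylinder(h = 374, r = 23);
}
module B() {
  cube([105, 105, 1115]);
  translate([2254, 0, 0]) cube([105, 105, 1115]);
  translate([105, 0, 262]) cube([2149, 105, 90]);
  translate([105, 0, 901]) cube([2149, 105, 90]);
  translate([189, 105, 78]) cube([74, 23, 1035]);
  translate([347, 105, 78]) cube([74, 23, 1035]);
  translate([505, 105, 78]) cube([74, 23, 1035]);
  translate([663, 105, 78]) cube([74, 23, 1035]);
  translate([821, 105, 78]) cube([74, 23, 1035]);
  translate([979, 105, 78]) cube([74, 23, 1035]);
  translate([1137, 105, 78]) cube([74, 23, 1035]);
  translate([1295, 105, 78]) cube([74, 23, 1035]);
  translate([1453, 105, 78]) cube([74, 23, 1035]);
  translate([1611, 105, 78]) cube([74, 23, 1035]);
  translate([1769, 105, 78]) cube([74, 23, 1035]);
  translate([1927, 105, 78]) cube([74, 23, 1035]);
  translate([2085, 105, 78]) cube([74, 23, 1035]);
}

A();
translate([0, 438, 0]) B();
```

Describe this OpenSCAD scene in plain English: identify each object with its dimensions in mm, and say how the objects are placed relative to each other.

A is a four-legged stool. The seat is 277×298 mm, 37 mm thick, top at z = 411 mm. It stands on four round legs, each 46 mm in diameter, from z = 0 to the seat underside, each leg's axis is inset half a diameter from the nearest pair of seat edges (so the leg's bounding box is flush with the corner).

B is a fence section. Two 105×105 mm posts, 1115 mm tall, stand on the floor with a clear span of 2149 mm between their inner faces. Two horizontal rails of 105×90 mm section span the gap between the posts with their undersides at z = 262 mm and z = 901 mm, flush with the posts' −y face. 13 pickets, each 74 mm wide, 23 mm thick and 1035 mm tall, are fixed to the +y face of the rails with their bottoms at z = 78 mm, evenly spaced across the span with equal gaps (rounded down to the nearest mm) at the −x end and between each pair — any rounding remainder accumulates at the +x end.

The fence section is on the floor beside the stool on its +y side.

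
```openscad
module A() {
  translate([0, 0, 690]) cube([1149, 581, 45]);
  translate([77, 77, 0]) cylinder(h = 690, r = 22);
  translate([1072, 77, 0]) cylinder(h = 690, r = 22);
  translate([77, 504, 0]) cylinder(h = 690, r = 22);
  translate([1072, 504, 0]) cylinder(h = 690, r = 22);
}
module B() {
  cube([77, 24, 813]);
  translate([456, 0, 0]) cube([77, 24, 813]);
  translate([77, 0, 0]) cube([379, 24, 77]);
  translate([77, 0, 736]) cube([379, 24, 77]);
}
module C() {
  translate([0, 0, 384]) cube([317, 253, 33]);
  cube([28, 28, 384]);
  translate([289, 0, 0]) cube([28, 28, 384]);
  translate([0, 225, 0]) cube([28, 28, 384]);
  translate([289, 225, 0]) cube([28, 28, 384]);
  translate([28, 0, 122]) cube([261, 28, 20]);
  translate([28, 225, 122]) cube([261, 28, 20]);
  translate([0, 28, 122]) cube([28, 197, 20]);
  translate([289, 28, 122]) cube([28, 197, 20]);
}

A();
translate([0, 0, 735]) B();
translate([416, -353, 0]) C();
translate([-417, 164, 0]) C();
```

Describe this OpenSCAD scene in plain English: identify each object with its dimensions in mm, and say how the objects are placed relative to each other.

A is a rectangular dining table. The top is 1149×581×45 mm with its upper surface at z = 735 mm. It stands on four round legs of 44 mm diameter, each leg's bounding box inset 55 mm from the nearest pair of top edges, running from the floor to the underside of the top.

B is a picture frame with a 379×659 mm rectangular opening (x by z) and a uniform 77 mm border on every side. Frame depth is 24 mm along y. It is built from two vertical stiles running the full outside height and two horizontal rails spanning the gap between the stiles.

C is a simple wooden stool: a rectangular seat 317 mm (x) by 253 mm (y), 33 mm thick, top face at z = 417 mm, on four square legs, each 28×28 mm in cross-section. The legs rest on z = 0, each flush with a corner of the seat. Four stretchers, 28 mm wide and 20 mm tall, connect adjacent legs with their undersides at z = 122 mm, each running between the inner faces of the legs it joins and aligned with the legs' outer faces on the other axis.

The picture frame is on top of the table. Two stools sit around the table at the −y, −x sides.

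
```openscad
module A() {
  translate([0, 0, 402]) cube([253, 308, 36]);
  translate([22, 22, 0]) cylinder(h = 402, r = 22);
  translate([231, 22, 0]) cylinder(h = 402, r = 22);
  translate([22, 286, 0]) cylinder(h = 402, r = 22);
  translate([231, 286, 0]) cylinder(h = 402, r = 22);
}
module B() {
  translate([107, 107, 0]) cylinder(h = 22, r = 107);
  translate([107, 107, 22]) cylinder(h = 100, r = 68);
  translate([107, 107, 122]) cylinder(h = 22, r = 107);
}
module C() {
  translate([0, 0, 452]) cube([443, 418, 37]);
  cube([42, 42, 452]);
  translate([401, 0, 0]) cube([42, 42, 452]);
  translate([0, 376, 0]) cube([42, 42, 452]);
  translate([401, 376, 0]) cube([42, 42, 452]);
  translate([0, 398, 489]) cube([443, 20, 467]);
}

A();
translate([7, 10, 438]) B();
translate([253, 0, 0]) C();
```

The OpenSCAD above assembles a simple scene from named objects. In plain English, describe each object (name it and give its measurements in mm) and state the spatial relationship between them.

A is a four-legged stool. The seat is 253×308 mm, 36 mm thick, top at z = 438 mm. It stands on four round legs, each 44 mm in diameter, from z = 0 to the seat underside, each leg's axis is inset half a diameter from the nearest pair of seat edges (so the leg's bounding box is flush with the corner).

B is a spool: two coaxial disc flanges of radius 107 mm and thickness 22 mm, joined by a core cylinder of radius 68 mm and height 100 mm. The lower flange rests on z = 0 and the three cylinders share a vertical axis.

C is a chair. The seat is a 443×418×37 mm slab with its top at z = 489 mm, on four 42×42 mm corner legs (flush with the seat edges, standing on z = 0). A flat backrest 20 mm thick, 467 mm tall, spans the full seat width and rises from the seat top along its +y edge, rear face flush with the rear of the seat.

The spool is on top of the stool. The chair is against the stool's +x side, with their −y faces flush.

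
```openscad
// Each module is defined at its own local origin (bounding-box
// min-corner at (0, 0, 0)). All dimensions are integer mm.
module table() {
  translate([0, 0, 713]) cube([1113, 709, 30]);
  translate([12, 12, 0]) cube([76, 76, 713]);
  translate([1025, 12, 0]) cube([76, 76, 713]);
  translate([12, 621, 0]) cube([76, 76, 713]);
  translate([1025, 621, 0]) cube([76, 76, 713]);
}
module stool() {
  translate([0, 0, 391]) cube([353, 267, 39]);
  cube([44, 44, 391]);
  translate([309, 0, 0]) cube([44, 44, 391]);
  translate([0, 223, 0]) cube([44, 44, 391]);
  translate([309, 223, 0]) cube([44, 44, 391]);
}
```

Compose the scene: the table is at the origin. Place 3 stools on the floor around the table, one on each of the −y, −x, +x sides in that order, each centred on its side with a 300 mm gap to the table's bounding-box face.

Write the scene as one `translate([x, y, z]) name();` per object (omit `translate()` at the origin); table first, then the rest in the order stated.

table();
translate([380, -567, 0]) stool();
translate([-653, 221, 0]) stool();
translate([1413, 221, 0]) stool();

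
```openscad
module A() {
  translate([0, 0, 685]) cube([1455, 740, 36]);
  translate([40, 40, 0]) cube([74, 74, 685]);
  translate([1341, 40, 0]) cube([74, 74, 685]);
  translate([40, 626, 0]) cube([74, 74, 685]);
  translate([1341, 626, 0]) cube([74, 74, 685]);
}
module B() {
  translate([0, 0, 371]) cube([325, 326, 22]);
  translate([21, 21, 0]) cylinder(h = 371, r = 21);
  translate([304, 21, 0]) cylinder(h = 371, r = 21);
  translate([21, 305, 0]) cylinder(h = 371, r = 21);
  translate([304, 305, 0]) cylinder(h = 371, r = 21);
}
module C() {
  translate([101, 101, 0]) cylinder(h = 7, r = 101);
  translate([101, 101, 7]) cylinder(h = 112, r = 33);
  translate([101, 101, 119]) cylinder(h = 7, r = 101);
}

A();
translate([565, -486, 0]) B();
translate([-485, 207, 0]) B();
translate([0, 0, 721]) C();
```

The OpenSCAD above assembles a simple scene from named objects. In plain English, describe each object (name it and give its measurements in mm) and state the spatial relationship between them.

A is a rectangular dining table. The top is 1455×740×36 mm with its upper surface at z = 721 mm. It stands on four 74×74 mm square legs, each inset 40 mm from the nearest pair of top edges, running from the floor to the underside of the top.

B is a simple wooden stool: a rectangular seat 325 mm (x) by 326 mm (y), 22 mm thick, top face at z = 393 mm, on four round legs, each 42 mm in diameter. The legs rest on z = 0, each leg's axis is inset half a diameter from the nearest pair of seat edges (so the leg's bounding box is flush with the corner).

C is a spool: two coaxial disc flanges of radius 101 mm and thickness 7 mm, joined by a core cylinder of radius 33 mm and height 112 mm. The lower flange rests on z = 0 and the three cylinders share a vertical axis.

Two stools sit around the table at the −y, −x sides. The spool is on top of the table.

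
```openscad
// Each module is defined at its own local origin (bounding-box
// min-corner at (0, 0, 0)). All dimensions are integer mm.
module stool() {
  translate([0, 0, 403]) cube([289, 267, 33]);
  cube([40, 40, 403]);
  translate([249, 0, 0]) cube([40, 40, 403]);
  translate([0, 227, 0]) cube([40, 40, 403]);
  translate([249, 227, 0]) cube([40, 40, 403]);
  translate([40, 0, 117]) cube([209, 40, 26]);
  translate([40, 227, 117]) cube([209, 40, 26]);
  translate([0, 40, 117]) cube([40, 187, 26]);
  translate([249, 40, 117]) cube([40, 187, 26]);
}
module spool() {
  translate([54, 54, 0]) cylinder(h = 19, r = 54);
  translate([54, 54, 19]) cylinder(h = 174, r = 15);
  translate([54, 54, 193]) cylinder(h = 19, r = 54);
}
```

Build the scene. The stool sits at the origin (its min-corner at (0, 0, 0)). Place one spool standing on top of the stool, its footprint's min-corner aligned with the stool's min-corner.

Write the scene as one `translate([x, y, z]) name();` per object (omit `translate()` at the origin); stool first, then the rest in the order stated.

stool();
translate([0, 0, 436]) spool();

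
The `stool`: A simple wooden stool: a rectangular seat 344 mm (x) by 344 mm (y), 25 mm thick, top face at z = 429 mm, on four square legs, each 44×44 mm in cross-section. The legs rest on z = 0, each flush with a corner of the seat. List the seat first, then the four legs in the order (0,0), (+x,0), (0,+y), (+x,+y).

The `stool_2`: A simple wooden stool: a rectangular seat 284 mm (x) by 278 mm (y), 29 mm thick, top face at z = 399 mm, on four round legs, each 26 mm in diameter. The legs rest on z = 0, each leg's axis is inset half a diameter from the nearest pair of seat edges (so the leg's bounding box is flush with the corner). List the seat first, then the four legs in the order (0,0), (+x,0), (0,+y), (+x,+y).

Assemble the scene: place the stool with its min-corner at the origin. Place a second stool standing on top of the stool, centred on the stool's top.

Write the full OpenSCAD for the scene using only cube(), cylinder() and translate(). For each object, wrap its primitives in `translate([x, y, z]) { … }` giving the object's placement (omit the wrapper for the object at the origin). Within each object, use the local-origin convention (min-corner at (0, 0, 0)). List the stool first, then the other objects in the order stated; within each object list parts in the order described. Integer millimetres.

translate([0, 0, 404]) cube([344, 344, 25]);
cube([44, 44, 404]);
translate([300, 0, 0]) cube([44, 44, 404]);
translate([0, 300, 0]) cube([44, 44, 404]);
translate([300, 300, 0]) cube([44, 44, 404]);
translate([30, 33, 429]) {
  translate([0, 0, 370]) cube([284, 278, 29]);
  translate([13, 13, 0]) cylinder(h = 370, r = 13);
  translate([271, 13, 0]) cylinder(h = 370, r = 13);
  translate([13, 265, 0]) cylinder(h = 370, r = 13);
  translate([271, 265, 0]) cylinder(h = 370, r = 13);
}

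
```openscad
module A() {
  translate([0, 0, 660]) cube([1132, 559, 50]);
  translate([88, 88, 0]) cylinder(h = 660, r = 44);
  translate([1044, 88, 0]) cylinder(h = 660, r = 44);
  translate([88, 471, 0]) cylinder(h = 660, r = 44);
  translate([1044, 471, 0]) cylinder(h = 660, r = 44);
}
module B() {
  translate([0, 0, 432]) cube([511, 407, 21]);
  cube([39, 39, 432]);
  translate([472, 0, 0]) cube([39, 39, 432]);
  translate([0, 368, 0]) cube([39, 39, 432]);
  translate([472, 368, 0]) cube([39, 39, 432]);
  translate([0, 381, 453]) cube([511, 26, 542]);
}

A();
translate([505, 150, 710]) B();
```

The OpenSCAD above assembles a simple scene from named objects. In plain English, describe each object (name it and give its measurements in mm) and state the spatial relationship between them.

A is a table: top 1132 mm (x) × 559 mm (y), 50 mm thick, upper face at z = 710 mm, on four round legs of 88 mm diameter, each leg's bounding box inset 44 mm from the nearest pair of top edges, running from z = 0 to the bottom of the top.

B is a chair. The seat is a 511×407×21 mm slab with its top at z = 453 mm, on four 39×39 mm corner legs (flush with the seat edges, standing on z = 0). A flat backrest 26 mm thick, 542 mm tall, spans the full seat width and rises from the seat top along its +y edge, rear face flush with the rear of the seat.

The chair is on top of the table.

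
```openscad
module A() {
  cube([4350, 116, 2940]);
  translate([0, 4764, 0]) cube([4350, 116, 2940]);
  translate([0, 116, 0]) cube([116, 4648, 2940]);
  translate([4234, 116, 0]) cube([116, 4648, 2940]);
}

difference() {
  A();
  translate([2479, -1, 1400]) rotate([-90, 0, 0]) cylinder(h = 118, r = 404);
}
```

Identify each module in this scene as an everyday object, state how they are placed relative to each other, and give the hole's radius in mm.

A is a house frame. The house frame has a circular hole through its front wall. The hole's radius is 404 mm.

The subtracted cylinder has r = 404 mm.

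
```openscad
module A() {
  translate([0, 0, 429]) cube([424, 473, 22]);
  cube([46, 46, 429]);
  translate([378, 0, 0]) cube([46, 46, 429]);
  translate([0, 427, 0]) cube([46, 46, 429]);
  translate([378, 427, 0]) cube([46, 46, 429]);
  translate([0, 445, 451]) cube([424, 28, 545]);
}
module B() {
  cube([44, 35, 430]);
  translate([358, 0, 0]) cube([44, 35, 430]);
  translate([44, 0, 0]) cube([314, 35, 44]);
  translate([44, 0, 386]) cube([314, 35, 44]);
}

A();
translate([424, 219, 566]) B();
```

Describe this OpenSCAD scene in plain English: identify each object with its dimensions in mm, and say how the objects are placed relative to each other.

A is a chair. The seat is a 424×473×22 mm slab with its top at z = 451 mm, on four 46×46 mm corner legs (flush with the seat edges, standing on z = 0). A flat backrest 28 mm thick, 545 mm tall, spans the full seat width and rises from the seat top along its +y edge, rear face flush with the rear of the seat.

B is a rectangular picture frame lying in the x–z plane (depth along y). The opening is 314 mm wide (x) by 342 mm tall (z), surrounded by a border 44 mm wide on all four sides. The frame is 35 mm deep and is made of two full-height vertical stiles with two horizontal rails fitted between them.

The picture frame is beside the chair with their tops flush at z = 996.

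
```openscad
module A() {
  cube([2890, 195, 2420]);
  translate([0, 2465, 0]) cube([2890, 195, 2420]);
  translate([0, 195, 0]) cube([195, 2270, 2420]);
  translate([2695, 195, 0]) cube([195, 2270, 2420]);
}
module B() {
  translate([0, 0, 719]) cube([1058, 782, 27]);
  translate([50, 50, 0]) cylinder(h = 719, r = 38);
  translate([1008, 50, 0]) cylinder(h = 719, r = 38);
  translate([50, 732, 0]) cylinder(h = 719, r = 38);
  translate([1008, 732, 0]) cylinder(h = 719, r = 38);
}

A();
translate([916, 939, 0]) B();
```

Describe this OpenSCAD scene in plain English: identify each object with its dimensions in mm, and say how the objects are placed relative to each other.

A is the wall frame of a small rectangular building: four walls, each 2420 mm tall and 195 mm thick, enclosing a footprint 2890 mm (x) by 2660 mm (y) outside-to-outside, with no floor or roof. The front and back walls (the −y and +y sides) span the full width; the two side walls fit between them.

B is a table with a 1058×782 mm rectangular top, 27 mm thick, top surface at z = 746 mm, supported by four round legs of 76 mm diameter, each leg's bounding box inset 12 mm from the nearest pair of top edges, running from the floor.

The table sits inside the house frame, centred.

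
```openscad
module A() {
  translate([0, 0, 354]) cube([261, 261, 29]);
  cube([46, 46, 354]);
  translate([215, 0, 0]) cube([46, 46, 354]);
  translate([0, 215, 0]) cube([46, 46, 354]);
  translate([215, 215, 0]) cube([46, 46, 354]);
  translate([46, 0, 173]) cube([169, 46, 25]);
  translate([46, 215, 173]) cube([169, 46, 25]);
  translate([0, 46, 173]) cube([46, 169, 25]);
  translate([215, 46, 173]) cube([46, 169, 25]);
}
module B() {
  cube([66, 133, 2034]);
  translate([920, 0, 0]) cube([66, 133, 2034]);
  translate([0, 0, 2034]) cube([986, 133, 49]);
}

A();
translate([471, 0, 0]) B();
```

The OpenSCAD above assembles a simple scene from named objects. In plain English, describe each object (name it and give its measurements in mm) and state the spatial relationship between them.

A is a four-legged stool. The seat is a 261×261×29 mm slab whose top surface is at z = 383 mm; four square legs, each 46×46 mm in cross-section, run from the floor (z = 0) to the underside of the seat, each flush with a corner of the seat. Four stretchers, 46 mm wide and 25 mm tall, connect adjacent legs with their undersides at z = 173 mm, each running between the inner faces of the legs it joins and aligned with the legs' outer faces on the other axis.

B is a rectangular door frame: two vertical jambs of 66×133 mm section, 2034 mm tall, with a clear opening 854 mm wide between their inner faces. A header 49 mm tall and 133 mm deep lies on top of the jambs and spans the full outside width.

The door frame is on the floor beside the stool on its +x side.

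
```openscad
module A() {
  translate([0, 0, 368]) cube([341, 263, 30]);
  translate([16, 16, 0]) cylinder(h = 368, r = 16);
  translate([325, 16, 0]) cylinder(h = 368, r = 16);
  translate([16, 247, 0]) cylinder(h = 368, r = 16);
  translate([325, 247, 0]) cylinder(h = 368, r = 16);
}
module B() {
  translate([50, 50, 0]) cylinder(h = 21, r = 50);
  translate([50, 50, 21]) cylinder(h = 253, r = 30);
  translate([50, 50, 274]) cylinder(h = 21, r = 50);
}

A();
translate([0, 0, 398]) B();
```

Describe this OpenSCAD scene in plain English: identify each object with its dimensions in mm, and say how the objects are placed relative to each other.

A is a simple wooden stool: a rectangular seat 341 mm (x) by 263 mm (y), 30 mm thick, top face at z = 398 mm, on four round legs, each 32 mm in diameter. The legs rest on z = 0, each leg's axis is inset half a diameter from the nearest pair of seat edges (so the leg's bounding box is flush with the corner).

B is a spool: two coaxial disc flanges of radius 50 mm and thickness 21 mm, joined by a core cylinder of radius 30 mm and height 253 mm. The lower flange rests on z = 0 and the three cylinders share a vertical axis.

The spool is on top of the stool.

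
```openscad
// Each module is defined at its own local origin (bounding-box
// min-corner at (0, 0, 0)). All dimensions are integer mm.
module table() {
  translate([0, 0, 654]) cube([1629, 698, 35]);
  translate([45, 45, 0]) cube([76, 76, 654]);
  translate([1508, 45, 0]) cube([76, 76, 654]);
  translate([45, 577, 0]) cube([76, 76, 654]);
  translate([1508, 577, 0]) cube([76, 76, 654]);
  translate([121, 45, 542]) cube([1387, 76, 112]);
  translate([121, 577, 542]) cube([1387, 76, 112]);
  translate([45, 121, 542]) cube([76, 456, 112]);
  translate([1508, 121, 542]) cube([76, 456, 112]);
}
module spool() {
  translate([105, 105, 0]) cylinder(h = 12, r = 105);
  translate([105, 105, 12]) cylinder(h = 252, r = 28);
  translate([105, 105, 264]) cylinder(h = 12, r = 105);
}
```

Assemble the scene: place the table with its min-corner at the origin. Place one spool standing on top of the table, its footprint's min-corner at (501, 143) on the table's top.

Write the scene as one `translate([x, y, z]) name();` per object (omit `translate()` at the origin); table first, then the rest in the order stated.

table();
translate([501, 143, 689]) spool();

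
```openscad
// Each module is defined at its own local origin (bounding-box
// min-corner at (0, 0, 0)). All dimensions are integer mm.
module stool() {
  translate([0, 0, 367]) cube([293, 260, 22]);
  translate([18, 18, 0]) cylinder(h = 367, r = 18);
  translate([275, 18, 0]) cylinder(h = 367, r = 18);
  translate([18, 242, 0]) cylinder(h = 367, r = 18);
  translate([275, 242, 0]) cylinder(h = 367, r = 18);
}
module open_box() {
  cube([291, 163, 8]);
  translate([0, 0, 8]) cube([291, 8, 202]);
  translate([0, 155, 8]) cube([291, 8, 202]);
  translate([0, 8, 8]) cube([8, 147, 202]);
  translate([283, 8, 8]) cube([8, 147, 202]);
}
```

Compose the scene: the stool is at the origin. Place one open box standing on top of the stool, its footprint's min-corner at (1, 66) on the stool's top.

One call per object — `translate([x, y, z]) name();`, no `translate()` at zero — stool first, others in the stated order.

stool();
translate([1, 66, 389]) open_box();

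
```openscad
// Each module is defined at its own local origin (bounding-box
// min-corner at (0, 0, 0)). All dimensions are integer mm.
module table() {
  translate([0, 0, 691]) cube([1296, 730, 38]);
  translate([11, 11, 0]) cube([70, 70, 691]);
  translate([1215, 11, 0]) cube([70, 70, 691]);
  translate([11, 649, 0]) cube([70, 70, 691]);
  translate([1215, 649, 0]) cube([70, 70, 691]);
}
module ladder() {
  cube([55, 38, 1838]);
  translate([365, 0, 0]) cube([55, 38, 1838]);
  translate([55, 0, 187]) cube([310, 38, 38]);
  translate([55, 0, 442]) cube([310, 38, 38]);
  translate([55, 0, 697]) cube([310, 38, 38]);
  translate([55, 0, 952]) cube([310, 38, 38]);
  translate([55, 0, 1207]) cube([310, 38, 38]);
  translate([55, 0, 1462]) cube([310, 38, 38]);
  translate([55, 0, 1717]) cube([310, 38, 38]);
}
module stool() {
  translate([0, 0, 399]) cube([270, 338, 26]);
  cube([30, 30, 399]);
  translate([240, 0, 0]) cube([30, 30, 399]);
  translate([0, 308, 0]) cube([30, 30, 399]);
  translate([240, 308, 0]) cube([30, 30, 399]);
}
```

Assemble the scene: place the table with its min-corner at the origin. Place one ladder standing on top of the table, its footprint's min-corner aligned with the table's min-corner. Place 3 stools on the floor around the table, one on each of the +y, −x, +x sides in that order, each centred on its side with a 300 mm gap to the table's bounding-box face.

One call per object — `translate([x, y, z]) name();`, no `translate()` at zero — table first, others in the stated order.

table();
translate([0, 0, 729]) ladder();
translate([513, 1030, 0]) stool();
translate([-570, 196, 0]) stool();
translate([1596, 196, 0]) stool();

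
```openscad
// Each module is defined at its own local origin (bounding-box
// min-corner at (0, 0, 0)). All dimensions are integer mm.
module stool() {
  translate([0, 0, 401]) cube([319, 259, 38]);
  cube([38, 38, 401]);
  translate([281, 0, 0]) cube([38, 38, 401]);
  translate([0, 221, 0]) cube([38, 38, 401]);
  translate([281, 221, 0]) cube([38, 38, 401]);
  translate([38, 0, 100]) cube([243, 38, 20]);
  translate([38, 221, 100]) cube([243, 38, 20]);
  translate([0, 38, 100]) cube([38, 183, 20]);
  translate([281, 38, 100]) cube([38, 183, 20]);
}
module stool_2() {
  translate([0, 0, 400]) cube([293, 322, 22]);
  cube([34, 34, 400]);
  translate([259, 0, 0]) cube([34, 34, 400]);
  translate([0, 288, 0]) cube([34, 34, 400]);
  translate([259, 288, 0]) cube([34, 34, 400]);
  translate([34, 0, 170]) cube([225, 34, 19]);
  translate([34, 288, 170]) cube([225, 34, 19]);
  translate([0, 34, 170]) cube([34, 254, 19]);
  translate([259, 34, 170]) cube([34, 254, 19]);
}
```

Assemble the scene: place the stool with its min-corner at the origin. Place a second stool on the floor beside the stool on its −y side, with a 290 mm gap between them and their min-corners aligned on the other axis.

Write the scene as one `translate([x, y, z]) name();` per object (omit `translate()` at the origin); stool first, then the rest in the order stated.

stool();
translate([0, -612, 0]) stool_2();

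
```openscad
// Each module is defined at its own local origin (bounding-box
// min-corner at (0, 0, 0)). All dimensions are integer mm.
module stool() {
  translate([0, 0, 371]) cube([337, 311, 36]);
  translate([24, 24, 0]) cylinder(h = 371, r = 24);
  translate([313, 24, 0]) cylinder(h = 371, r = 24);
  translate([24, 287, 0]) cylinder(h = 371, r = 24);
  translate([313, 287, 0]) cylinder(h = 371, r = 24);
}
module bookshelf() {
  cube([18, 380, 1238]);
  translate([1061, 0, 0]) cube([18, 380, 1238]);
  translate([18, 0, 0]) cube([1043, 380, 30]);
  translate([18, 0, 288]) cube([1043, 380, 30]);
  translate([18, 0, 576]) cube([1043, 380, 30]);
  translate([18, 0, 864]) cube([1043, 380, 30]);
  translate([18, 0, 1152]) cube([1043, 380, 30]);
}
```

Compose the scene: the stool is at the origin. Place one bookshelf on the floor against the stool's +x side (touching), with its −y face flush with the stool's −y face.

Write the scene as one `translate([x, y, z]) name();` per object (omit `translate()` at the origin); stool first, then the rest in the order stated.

stool();
translate([337, 0, 0]) bookshelf();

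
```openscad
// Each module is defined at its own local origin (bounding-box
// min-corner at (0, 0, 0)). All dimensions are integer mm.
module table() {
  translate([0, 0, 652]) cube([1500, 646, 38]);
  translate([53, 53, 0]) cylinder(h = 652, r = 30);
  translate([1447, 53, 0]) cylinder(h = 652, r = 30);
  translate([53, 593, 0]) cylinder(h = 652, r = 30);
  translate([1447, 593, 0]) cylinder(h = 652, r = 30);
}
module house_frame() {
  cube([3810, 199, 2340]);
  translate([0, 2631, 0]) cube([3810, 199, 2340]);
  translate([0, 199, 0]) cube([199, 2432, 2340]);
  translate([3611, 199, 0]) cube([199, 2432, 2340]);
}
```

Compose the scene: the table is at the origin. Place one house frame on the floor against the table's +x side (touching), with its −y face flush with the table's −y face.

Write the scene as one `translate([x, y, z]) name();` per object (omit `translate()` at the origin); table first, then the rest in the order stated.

table();
translate([1500, 0, 0]) house_frame();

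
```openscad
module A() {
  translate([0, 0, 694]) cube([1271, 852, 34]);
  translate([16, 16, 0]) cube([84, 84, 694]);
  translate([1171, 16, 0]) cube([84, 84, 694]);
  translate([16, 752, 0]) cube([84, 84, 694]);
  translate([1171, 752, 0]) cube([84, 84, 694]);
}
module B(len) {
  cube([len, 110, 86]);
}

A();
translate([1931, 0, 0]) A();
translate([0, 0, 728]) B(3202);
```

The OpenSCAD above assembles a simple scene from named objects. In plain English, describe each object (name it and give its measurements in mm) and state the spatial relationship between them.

A is a table with a 1271×852 mm rectangular top, 34 mm thick, top surface at z = 728 mm, supported by four 84×84 mm square legs, each inset 16 mm from the nearest pair of top edges, running from the floor.

B is a rectangular beam 3202 mm long (x), 110 mm deep (y), 86 mm thick (z).

The beam spans the tops of two tables placed 660 mm apart, resting at z = 728 mm.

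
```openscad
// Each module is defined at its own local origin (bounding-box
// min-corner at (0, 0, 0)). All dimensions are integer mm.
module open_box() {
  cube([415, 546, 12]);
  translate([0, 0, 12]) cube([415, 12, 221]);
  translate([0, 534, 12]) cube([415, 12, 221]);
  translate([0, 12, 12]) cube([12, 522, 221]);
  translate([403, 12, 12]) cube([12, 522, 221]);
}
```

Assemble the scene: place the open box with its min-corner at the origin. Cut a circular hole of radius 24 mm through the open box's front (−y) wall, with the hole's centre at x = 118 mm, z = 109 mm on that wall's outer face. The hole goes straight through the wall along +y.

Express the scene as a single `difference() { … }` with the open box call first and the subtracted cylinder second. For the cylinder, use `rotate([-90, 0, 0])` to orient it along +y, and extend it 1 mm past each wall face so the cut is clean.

difference() {
  open_box();
  translate([118, -1, 109]) rotate([-90, 0, 0]) cylinder(h = 14, r = 24);
}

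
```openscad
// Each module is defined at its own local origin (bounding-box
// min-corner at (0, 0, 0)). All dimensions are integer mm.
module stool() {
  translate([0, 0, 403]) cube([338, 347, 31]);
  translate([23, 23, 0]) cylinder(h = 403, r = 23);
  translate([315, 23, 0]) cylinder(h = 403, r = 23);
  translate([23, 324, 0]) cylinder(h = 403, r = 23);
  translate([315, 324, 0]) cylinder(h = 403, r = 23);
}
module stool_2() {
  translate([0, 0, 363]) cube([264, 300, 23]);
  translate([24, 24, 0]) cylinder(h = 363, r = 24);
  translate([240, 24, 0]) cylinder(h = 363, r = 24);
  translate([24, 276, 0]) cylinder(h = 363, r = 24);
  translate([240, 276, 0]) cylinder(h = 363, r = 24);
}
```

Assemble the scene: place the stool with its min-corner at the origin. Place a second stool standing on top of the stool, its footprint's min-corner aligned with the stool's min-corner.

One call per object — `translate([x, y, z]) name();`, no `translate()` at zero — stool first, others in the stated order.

stool();
translate([0, 0, 434]) stool_2();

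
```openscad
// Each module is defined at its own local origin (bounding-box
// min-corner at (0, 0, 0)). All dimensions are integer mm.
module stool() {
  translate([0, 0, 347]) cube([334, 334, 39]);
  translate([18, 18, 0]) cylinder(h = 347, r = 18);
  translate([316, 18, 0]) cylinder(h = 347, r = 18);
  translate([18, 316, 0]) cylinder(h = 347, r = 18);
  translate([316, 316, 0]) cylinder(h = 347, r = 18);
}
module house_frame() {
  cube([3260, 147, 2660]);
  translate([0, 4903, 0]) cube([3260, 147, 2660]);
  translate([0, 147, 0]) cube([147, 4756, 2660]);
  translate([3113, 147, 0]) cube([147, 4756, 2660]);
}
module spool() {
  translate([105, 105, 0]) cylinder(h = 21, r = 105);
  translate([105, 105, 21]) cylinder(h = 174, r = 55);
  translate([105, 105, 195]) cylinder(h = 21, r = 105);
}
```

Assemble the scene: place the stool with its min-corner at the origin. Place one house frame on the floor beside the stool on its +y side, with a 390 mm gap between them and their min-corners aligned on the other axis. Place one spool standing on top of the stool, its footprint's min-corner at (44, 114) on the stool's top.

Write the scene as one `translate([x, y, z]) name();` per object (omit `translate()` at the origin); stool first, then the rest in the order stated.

stool();
translate([0, 724, 0]) house_frame();
translate([44, 114, 386]) spool();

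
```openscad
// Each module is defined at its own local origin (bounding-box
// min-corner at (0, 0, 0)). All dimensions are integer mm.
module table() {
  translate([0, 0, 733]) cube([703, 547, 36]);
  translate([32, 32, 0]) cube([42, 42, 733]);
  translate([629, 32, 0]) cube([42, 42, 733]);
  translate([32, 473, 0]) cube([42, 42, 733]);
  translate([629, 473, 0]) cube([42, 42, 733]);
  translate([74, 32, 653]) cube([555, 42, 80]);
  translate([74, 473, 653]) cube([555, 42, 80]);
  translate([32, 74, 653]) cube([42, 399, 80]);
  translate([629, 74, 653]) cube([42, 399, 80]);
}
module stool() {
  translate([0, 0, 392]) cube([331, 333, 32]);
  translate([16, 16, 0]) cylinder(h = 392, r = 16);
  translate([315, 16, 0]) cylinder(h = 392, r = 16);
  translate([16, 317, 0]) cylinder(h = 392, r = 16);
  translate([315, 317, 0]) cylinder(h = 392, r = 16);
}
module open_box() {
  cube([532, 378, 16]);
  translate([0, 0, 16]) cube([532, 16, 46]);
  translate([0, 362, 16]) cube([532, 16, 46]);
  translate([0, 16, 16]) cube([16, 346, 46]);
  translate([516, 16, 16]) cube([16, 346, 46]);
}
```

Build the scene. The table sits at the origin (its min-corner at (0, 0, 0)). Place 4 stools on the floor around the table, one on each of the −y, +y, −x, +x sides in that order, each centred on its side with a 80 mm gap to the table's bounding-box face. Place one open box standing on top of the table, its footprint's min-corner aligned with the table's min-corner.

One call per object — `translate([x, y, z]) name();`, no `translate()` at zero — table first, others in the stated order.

table();
translate([186, -413, 0]) stool();
translate([186, 627, 0]) stool();
translate([-411, 107, 0]) stool();
translate([783, 107, 0]) stool();
translate([0, 0, 769]) open_box();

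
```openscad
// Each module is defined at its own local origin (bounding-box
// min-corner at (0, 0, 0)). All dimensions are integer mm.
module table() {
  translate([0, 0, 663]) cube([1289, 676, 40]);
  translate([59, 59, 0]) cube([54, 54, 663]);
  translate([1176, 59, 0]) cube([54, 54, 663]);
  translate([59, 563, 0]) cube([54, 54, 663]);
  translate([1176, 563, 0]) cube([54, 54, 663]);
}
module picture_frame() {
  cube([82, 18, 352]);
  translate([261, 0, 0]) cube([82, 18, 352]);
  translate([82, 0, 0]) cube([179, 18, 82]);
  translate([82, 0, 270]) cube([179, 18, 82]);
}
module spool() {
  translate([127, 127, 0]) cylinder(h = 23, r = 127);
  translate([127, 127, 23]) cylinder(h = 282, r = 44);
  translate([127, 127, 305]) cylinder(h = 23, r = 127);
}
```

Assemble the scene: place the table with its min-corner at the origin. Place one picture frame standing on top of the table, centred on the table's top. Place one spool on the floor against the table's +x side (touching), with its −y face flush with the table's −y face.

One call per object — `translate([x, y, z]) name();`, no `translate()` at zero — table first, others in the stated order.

table();
translate([473, 329, 703]) picture_frame();
translate([1289, 0, 0]) spool();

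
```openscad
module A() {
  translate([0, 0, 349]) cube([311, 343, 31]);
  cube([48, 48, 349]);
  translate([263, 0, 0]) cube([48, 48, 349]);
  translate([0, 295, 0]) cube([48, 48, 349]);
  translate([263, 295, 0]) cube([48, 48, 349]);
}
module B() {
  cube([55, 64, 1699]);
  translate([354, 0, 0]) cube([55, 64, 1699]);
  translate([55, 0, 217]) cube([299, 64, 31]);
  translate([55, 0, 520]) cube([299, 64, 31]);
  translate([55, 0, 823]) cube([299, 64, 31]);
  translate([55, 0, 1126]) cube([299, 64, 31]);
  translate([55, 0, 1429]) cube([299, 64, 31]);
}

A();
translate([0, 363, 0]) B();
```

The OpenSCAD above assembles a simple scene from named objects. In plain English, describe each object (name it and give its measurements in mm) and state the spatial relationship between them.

A is a simple wooden stool: a rectangular seat 311 mm (x) by 343 mm (y), 31 mm thick, top face at z = 380 mm, on four square legs, each 48×48 mm in cross-section. The legs rest on z = 0, each flush with a corner of the seat.

B is a wooden ladder with two side rails of 55×64 mm section and 1699 mm height, set 409 mm apart overall. Between them run 5 rectangular rungs (64 mm deep, 31 mm thick), front faces flush with the rails' −y face. The bottom of the first rung is 217 mm above the floor and each subsequent rung is 303 mm higher than the one below.

The ladder is on the floor beside the stool on its +y side.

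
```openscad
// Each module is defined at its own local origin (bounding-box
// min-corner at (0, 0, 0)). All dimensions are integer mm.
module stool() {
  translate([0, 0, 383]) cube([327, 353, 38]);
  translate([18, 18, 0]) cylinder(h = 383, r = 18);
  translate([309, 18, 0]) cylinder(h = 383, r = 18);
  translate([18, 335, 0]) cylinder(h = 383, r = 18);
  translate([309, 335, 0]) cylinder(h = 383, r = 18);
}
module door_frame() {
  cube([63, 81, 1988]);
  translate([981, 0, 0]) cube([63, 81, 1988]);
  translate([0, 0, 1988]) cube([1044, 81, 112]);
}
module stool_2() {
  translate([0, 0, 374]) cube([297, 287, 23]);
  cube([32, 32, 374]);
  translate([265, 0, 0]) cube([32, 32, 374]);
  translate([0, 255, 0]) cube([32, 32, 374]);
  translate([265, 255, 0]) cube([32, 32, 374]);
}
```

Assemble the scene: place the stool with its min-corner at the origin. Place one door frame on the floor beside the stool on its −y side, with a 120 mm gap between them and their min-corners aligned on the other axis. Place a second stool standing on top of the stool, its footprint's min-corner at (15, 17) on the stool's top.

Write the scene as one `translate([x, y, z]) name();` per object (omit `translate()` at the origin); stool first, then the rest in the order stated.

stool();
translate([0, -201, 0]) door_frame();
translate([15, 17, 421]) stool_2();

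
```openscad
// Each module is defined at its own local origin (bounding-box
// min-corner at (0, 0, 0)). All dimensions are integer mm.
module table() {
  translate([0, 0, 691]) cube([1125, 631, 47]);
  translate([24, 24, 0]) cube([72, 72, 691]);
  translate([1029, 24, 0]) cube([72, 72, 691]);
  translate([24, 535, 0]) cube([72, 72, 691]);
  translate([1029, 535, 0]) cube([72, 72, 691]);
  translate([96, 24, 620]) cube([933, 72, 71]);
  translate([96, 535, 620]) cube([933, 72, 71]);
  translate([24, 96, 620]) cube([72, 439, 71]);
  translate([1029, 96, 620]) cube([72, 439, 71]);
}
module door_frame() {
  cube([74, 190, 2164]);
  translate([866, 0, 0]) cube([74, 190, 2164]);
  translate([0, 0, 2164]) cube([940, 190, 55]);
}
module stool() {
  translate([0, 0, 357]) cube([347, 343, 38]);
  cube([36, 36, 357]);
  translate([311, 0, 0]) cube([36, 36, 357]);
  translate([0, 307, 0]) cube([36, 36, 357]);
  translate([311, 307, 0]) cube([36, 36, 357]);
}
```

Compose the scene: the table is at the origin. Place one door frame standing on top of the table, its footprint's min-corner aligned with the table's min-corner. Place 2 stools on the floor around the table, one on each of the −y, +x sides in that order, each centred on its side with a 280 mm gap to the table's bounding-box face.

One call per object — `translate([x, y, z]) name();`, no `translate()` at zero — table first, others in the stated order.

table();
translate([0, 0, 738]) door_frame();
translate([389, -623, 0]) stool();
translate([1405, 144, 0]) stool();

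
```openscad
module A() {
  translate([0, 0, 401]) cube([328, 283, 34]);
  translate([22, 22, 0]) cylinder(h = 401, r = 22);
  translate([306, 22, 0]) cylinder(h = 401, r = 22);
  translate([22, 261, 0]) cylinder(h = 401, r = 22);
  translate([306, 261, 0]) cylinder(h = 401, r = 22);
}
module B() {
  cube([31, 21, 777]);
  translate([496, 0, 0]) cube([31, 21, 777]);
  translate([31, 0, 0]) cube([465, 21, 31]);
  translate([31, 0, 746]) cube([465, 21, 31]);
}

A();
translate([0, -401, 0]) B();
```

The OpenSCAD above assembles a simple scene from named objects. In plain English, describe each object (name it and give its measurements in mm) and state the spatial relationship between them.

A is a four-legged stool. The seat is a 328×283×34 mm slab whose top surface is at z = 435 mm; four round legs, each 44 mm in diameter, run from the floor (z = 0) to the underside of the seat, each leg's axis is inset half a diameter from the nearest pair of seat edges (so the leg's bounding box is flush with the corner).

B is a picture frame with a 465×715 mm rectangular opening (x by z) and a uniform 31 mm border on every side. Frame depth is 21 mm along y. It is built from two vertical stiles running the full outside height and two horizontal rails spanning the gap between the stiles.

The picture frame is on the floor beside the stool on its −y side.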